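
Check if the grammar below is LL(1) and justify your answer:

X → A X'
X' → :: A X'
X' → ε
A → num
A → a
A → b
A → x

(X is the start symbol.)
Yes, the grammar is LL(1).

A grammar is LL(1) if for each non-terminal N with multiple productions, the predict sets of those productions are pairwise disjoint, where PREDICT(N → α) = (FIRST(α) \ {ε}) ∪ (FOLLOW(N) if α ⇒* ε).

Relevant sets:
  FOLLOW(X') = { $ }

For X':
  PREDICT(X' → :: A X') = { '::' }
  PREDICT(X' → ε) = { $ }
For A:
  PREDICT(A → num) = { 'num' }
  PREDICT(A → a) = { 'a' }
  PREDICT(A → b) = { 'b' }
  PREDICT(A → x) = { 'x' }
X has a single production, so nothing to check there.

All predict sets are disjoint. The grammar IS LL(1).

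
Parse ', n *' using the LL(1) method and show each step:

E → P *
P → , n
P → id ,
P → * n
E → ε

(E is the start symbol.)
Stack is shown with the top on the left.

Stack    Input    Action
------------------------
E $      , n * $  output E → P *
P * $    , n * $  output P → , n
, n * $  , n * $  match ','
n * $    n * $    match 'n'
* $      * $      match '*'
$        $        accept

The string is accepted.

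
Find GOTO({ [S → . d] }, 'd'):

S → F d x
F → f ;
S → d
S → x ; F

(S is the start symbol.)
GOTO(I, 'd') = CLOSURE({ [A → αX.β] : [A → α.Xβ] ∈ I, X = 'd' })

Items with dot before 'd', with the dot advanced:
  [S → . d] → [S → d .]
Closure adds nothing (no advanced item has the dot before a non-terminal).

GOTO = { [S → d .] }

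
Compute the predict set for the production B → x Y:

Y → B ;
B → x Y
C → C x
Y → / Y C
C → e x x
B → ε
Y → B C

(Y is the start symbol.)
{ 'x' }

PREDICT(B → x Y) = (FIRST(RHS) \ {ε}) ∪ (FOLLOW(B) if ε ∈ FIRST(RHS), i.e. RHS ⇒* ε)
FIRST(x Y) = { 'x' }
ε ∉ FIRST(x Y), so FOLLOW(B) is not added.
PREDICT(B → x Y) = { 'x' }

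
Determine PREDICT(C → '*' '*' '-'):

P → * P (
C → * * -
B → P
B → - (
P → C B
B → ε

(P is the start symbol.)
{ '*' }

PREDICT(C → '*' '*' '-') = (FIRST(RHS) \ {ε}) ∪ (FOLLOW(C) if ε ∈ FIRST(RHS), i.e. RHS ⇒* ε)
FIRST('*' '*' '-') = { '*' }
ε ∉ FIRST('*' '*' '-'), so FOLLOW(C) is not added.
PREDICT(C → '*' '*' '-') = { '*' }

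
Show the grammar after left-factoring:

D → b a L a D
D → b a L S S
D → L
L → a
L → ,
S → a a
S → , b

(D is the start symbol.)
D → b a L D'
D' → a D
D' → S S
D → L
L → a
L → ,
S → a a
S → , b

Left-factoring transforms A → αβ₁ | αβ₂ into A → αA' and A' → β₁ | β₂
(α is the longest common prefix among the alternatives). Repeat until
no nonterminal has two alternatives with a common prefix.

Round 1: D has alternatives sharing prefix 'b a L'. Introduce D': D → b a L D'
  Add: D' → a D
  Add: D' → S S

No remaining common prefixes — done.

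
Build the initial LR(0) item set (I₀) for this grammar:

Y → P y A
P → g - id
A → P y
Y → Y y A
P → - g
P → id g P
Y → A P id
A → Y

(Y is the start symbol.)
{ [A → . P y], [A → . Y], [P → . - g], [P → . g - id], [P → . id g P], [Y → . A P id], [Y → . P y A], [Y → . Y y A], [Y' → . Y] }

First, augment the grammar with Y' → Y
I₀ = CLOSURE({ [Y' → . Y] }):
  [Y' → . Y] has the dot before Y: add [Y → . P y A], [Y → . Y y A], [Y → . A P id]
  [Y → . P y A] has the dot before P: add [P → . g - id], [P → . - g], [P → . id g P]
  [Y → . A P id] has the dot before A: add [A → . P y], [A → . Y]
No further items can be added.

I₀ = { [A → . P y], [A → . Y], [P → . - g], [P → . g - id], [P → . id g P], [Y → . A P id], [Y → . P y A], [Y → . Y y A], [Y' → . Y] }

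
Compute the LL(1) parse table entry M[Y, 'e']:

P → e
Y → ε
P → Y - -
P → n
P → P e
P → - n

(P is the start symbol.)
To find M[Y, 'e'], we find productions for Y where 'e' is in the predict set (PREDICT(N → α) = (FIRST(α) \ {ε}) ∪ (FOLLOW(N) if α ⇒* ε)).

Relevant sets:
  FOLLOW(Y) = { '-' }

Y → ε: PREDICT = { '-' }

M[Y, 'e'] is empty (no production applies)

Answer: Empty (error entry)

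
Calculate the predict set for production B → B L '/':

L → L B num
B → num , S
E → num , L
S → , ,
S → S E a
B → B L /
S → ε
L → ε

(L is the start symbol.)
{ 'num' }

PREDICT(B → B L '/') = (FIRST(RHS) \ {ε}) ∪ (FOLLOW(B) if ε ∈ FIRST(RHS), i.e. RHS ⇒* ε)
FIRST(B) = { 'num' }
FIRST(B L '/') = { 'num' }
ε ∉ FIRST(B L '/'), so FOLLOW(B) is not added.
PREDICT(B → B L '/') = { 'num' }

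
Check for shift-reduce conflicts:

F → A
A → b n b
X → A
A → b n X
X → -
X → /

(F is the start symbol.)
Yes — I9: [A → b n b .] vs [A → b . n X]

A shift-reduce conflict occurs when an LR(0) state has both:
  - a complete (reduce) item [A → α .] (dot at the end), and
  - a shift item [B → β . c γ] (dot before a terminal).

Augment with F' → F and build the canonical LR(0) collection (I0 = CLOSURE({[F' → . F]}), then GOTO on every symbol after a dot until no new states appear). It has 10 states:
  I0: { [A → . b n X], [A → . b n b], [F → . A], [F' → . F] }  — shift
  I1: { [F → A .] }  — reduce
  I2: { [F' → F .] }  — accept
  I3: { [A → b . n X], [A → b . n b] }  — shift
  I4: { [A → . b n X], [A → . b n b], [A → b n . X], [A → b n . b], [X → . -], [X → . /], [X → . A] }  — shift
  I5: { [X → - .] }  — reduce
  I6: { [X → / .] }  — reduce
  I7: { [X → A .] }  — reduce
  I8: { [A → b n X .] }  — reduce
  I9: { [A → b . n X], [A → b . n b], [A → b n b .] }  — shift, reduce

I9 contains reduce item [A → b n b .] and shift items [A → b . n X], [A → b . n b] — shift-reduce conflict.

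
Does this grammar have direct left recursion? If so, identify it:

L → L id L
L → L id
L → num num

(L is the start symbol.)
L → L id L: LEFT RECURSIVE (starts with L)
L → L id: LEFT RECURSIVE (starts with L)
L → num num: starts with num

The grammar has direct left recursion on: L.

Answer: Yes, L is left-recursive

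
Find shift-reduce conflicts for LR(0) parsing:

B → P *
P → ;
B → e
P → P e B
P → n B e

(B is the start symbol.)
No shift-reduce conflicts

A shift-reduce conflict occurs when an LR(0) state has both:
  - a complete (reduce) item [A → α .] (dot at the end), and
  - a shift item [B → β . c γ] (dot before a terminal).

Augment with B' → B and build the canonical LR(0) collection (I0 = CLOSURE({[B' → . B]}), then GOTO on every symbol after a dot until no new states appear). It has 11 states:
  I0: { [B → . P *], [B → . e], [B' → . B], [P → . ;], [P → . P e B], [P → . n B e] }  — shift
  I1: { [P → ; .] }  — reduce
  I2: { [B' → B .] }  — accept
  I3: { [B → P . *], [P → P . e B] }  — shift
  I4: { [B → e .] }  — reduce
  I5: { [B → . P *], [B → . e], [P → . ;], [P → . P e B], [P → . n B e], [P → n . B e] }  — shift
  I6: { [P → n B . e] }  — shift
  I7: { [P → n B e .] }  — reduce
  I8: { [B → P * .] }  — reduce
  I9: { [B → . P *], [B → . e], [P → . ;], [P → . P e B], [P → . n B e], [P → P e . B] }  — shift
  I10: { [P → P e B .] }  — reduce

No state contains both a complete item and a shift item.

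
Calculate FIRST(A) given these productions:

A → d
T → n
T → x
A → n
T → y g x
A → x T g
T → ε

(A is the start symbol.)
{ 'd', 'n', 'x' }

To compute FIRST(A), examine every production with A on the left-hand side, reading each right-hand side left to right until a non-nullable symbol is reached.

From A → d:
  - d is a terminal: add 'd' and stop
From A → n:
  - n is a terminal: add 'n' and stop
From A → x T g:
  - x is a terminal: add 'x' and stop

Collecting: FIRST(A) = { 'd', 'n', 'x' }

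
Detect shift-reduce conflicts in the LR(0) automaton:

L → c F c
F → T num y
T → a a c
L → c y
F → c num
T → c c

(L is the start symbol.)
No shift-reduce conflicts

A shift-reduce conflict occurs when an LR(0) state has both:
  - a complete (reduce) item [A → α .] (dot at the end), and
  - a shift item [B → β . c γ] (dot before a terminal).

Augment with L' → L and build the canonical LR(0) collection (I0 = CLOSURE({[L' → . L]}), then GOTO on every symbol after a dot until no new states appear). It has 15 states:
  I0: { [L → . c F c], [L → . c y], [L' → . L] }  — shift
  I1: { [L' → L .] }  — accept
  I2: { [F → . T num y], [F → . c num], [L → c . F c], [L → c . y], [T → . a a c], [T → . c c] }  — shift
  I3: { [L → c F . c] }  — shift
  I4: { [F → T . num y] }  — shift
  I5: { [T → a . a c] }  — shift
  I6: { [F → c . num], [T → c . c] }  — shift
  I7: { [L → c y .] }  — reduce
  I8: { [T → c c .] }  — reduce
  I9: { [F → c num .] }  — reduce
  I10: { [T → a a . c] }  — shift
  I11: { [T → a a c .] }  — reduce
  I12: { [F → T num . y] }  — shift
  I13: { [F → T num y .] }  — reduce
  I14: { [L → c F c .] }  — reduce

No state contains both a complete item and a shift item.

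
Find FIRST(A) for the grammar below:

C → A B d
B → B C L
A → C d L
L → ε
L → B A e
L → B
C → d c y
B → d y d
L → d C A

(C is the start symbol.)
To compute FIRST(A), examine every production with A on the left-hand side, reading each right-hand side left to right until a non-nullable symbol is reached.

FIRST sets of the other non-terminals involved (by the same procedure, iterated to a fixed point):
  FIRST(C) = { 'd' }

From A → C d L:
  - C is a non-terminal: add FIRST(C) \ {ε} = { 'd' }
    C is not nullable, so stop

Collecting: FIRST(A) = { 'd' }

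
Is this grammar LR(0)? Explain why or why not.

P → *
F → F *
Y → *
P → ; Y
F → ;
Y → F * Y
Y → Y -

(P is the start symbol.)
No. Shift-reduce conflict between [P → ; Y .] and [Y → Y . -]

A grammar is LR(0) if no state in the canonical LR(0) collection has:
  - both a shift item (dot before a terminal) and a complete item (shift-reduce conflict), or
  - two or more complete items (reduce-reduce conflict; the accept item [P' → P .] counts as a complete item here).

Augment with P' → P and build the canonical LR(0) collection (I0 = CLOSURE({[P' → . P]}), then GOTO on every symbol after a dot until no new states appear). It has 11 states:
  I0: { [P → . *], [P → . ; Y], [P' → . P] }  — shift
  I1: { [P → * .] }  — reduce
  I2: { [F → . ;], [F → . F *], [P → ; . Y], [Y → . *], [Y → . F * Y], [Y → . Y -] }  — shift
  I3: { [P' → P .] }  — accept
  I4: { [Y → * .] }  — reduce
  I5: { [F → ; .] }  — reduce
  I6: { [F → F . *], [Y → F . * Y] }  — shift
  I7: { [P → ; Y .], [Y → Y . -] }  — shift, reduce
  I8: { [Y → Y - .] }  — reduce
  I9: { [F → . ;], [F → . F *], [F → F * .], [Y → . *], [Y → . F * Y], [Y → . Y -], [Y → F * . Y] }  — shift, reduce
  I10: { [Y → F * Y .], [Y → Y . -] }  — shift, reduce

Conflict in state I7:
  Shift-reduce conflict between [P → ; Y .] and [Y → Y . -]
So the grammar is NOT LR(0).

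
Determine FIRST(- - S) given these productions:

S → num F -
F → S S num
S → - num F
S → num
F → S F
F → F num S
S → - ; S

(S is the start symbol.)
{ '-' }

To compute FIRST(- - S), process the symbols left to right:
Symbol - is a terminal. Add '-' and stop.
FIRST(- - S) = { '-' }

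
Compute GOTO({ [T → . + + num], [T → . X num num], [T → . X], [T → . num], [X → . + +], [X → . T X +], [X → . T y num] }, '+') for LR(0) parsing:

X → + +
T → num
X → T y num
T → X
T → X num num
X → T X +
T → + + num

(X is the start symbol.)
{ [T → + . + num], [X → + . +] }

GOTO(I, '+') = CLOSURE({ [A → αX.β] : [A → α.Xβ] ∈ I, X = '+' })

Items with dot before '+', with the dot advanced:
  [T → . + + num] → [T → + . + num]
  [X → . + +] → [X → + . +]
Closure adds nothing (no advanced item has the dot before a non-terminal).

GOTO = { [T → + . + num], [X → + . +] }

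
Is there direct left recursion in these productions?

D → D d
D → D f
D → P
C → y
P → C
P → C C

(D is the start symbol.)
Yes, D is left-recursive

Direct left recursion occurs when N → N α for some non-terminal N (the right-hand side begins with the left-hand side itself).

D → D d: LEFT RECURSIVE (starts with D)
D → D f: LEFT RECURSIVE (starts with D)
D → P: starts with P
C → y: starts with y
P → C: starts with C
P → C C: starts with C

The grammar has direct left recursion on: D.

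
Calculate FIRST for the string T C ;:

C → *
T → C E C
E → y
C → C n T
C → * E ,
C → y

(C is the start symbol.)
FIRST sets of the non-terminals involved (from the grammar, by fixed-point iteration):
  FIRST(T) = { '*', 'y' }

To compute FIRST(T C ;), process the symbols left to right:
Symbol T is a non-terminal. Add FIRST(T) \ {ε} = { '*', 'y' }
T is not nullable (ε ∉ FIRST(T)), so stop here.
FIRST(T C ;) = { '*', 'y' }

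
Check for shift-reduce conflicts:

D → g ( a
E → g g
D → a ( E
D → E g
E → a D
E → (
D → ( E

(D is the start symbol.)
A shift-reduce conflict occurs when an LR(0) state has both:
  - a complete (reduce) item [A → α .] (dot at the end), and
  - a shift item [B → β . c γ] (dot before a terminal).

Augment with D' → D and build the canonical LR(0) collection (I0 = CLOSURE({[D' → . D]}), then GOTO on every symbol after a dot until no new states appear). It has 17 states:
  I0: { [D → . ( E], [D → . E g], [D → . a ( E], [D → . g ( a], [D' → . D], [E → . (], [E → . a D], [E → . g g] }  — shift
  I1: { [D → ( . E], [E → ( .], [E → . (], [E → . a D], [E → . g g] }  — shift, reduce
  I2: { [D' → D .] }  — accept
  I3: { [D → E . g] }  — shift
  I4: { [D → . ( E], [D → . E g], [D → . a ( E], [D → . g ( a], [D → a . ( E], [E → . (], [E → . a D], [E → . g g], [E → a . D] }  — shift
  I5: { [D → g . ( a], [E → g . g] }  — shift
  I6: { [D → g ( . a] }  — shift
  I7: { [E → g g .] }  — reduce
  I8: { [D → g ( a .] }  — reduce
  I9: { [D → ( . E], [D → a ( . E], [E → ( .], [E → . (], [E → . a D], [E → . g g] }  — shift, reduce
  I10: { [E → a D .] }  — reduce
  I11: { [E → ( .] }  — reduce
  I12: { [D → ( E .], [D → a ( E .] }  — 2 reduces
  I13: { [D → . ( E], [D → . E g], [D → . a ( E], [D → . g ( a], [E → . (], [E → . a D], [E → . g g], [E → a . D] }  — shift
  I14: { [E → g . g] }  — shift
  I15: { [D → E g .] }  — reduce
  I16: { [D → ( E .] }  — reduce

I1 contains reduce item [E → ( .] and shift items [E → . (], [E → . a D], [E → . g g] — shift-reduce conflict.
I9 contains reduce item [E → ( .] and shift items [E → . (], [E → . a D], [E → . g g] — shift-reduce conflict.

Answer: Yes — I1: [E → ( .] vs [E → . (]; I9: [E → ( .] vs [E → . (]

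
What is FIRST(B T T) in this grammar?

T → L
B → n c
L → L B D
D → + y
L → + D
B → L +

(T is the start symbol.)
{ '+', 'n' }

FIRST sets of the non-terminals involved (from the grammar, by fixed-point iteration):
  FIRST(B) = { '+', 'n' }

To compute FIRST(B T T), process the symbols left to right:
Symbol B is a non-terminal. Add FIRST(B) \ {ε} = { '+', 'n' }
B is not nullable (ε ∉ FIRST(B)), so stop here.
FIRST(B T T) = { '+', 'n' }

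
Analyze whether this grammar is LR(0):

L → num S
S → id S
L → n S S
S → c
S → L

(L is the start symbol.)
A grammar is LR(0) if no state in the canonical LR(0) collection has:
  - both a shift item (dot before a terminal) and a complete item (shift-reduce conflict), or
  - two or more complete items (reduce-reduce conflict; the accept item [L' → L .] counts as a complete item here).

Augment with L' → L and build the canonical LR(0) collection (I0 = CLOSURE({[L' → . L]}), then GOTO on every symbol after a dot until no new states appear). It has 11 states:
  I0: { [L → . n S S], [L → . num S], [L' → . L] }  — shift
  I1: { [L' → L .] }  — accept
  I2: { [L → . n S S], [L → . num S], [L → n . S S], [S → . L], [S → . c], [S → . id S] }  — shift
  I3: { [L → . n S S], [L → . num S], [L → num . S], [S → . L], [S → . c], [S → . id S] }  — shift
  I4: { [S → L .] }  — reduce
  I5: { [L → num S .] }  — reduce
  I6: { [S → c .] }  — reduce
  I7: { [L → . n S S], [L → . num S], [S → . L], [S → . c], [S → . id S], [S → id . S] }  — shift
  I8: { [S → id S .] }  — reduce
  I9: { [L → . n S S], [L → . num S], [L → n S . S], [S → . L], [S → . c], [S → . id S] }  — shift
  I10: { [L → n S S .] }  — reduce

Every state is either a pure shift/goto state or contains exactly one complete item and nothing to shift — no conflicts. The grammar is LR(0).

Answer: Yes, the grammar is LR(0)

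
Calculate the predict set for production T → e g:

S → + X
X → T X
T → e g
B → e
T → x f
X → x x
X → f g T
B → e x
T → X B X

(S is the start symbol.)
{ 'e' }

PREDICT(T → e g) = (FIRST(RHS) \ {ε}) ∪ (FOLLOW(T) if ε ∈ FIRST(RHS), i.e. RHS ⇒* ε)
FIRST(e g) = { 'e' }
ε ∉ FIRST(e g), so FOLLOW(T) is not added.
PREDICT(T → e g) = { 'e' }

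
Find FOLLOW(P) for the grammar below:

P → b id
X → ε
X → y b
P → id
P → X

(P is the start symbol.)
{ $ }

To compute FOLLOW(P), find every occurrence of P on a right-hand side N → α P β: add FIRST(β) \ {ε}, and if β is empty or nullable also add FOLLOW(N). Iterate to a fixed point.

P is the start symbol, so $ ∈ FOLLOW(P).
P does not occur on any right-hand side.

Taking the union: FOLLOW(P) = { $ }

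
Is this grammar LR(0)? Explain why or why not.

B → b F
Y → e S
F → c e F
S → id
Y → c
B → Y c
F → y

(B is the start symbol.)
Yes, the grammar is LR(0)

A grammar is LR(0) if no state in the canonical LR(0) collection has:
  - both a shift item (dot before a terminal) and a complete item (shift-reduce conflict), or
  - two or more complete items (reduce-reduce conflict; the accept item [B' → B .] counts as a complete item here).

Augment with B' → B and build the canonical LR(0) collection (I0 = CLOSURE({[B' → . B]}), then GOTO on every symbol after a dot until no new states appear). It has 14 states:
  I0: { [B → . Y c], [B → . b F], [B' → . B], [Y → . c], [Y → . e S] }  — shift
  I1: { [B' → B .] }  — accept
  I2: { [B → Y . c] }  — shift
  I3: { [B → b . F], [F → . c e F], [F → . y] }  — shift
  I4: { [Y → c .] }  — reduce
  I5: { [S → . id], [Y → e . S] }  — shift
  I6: { [Y → e S .] }  — reduce
  I7: { [S → id .] }  — reduce
  I8: { [B → b F .] }  — reduce
  I9: { [F → c . e F] }  — shift
  I10: { [F → y .] }  — reduce
  I11: { [F → . c e F], [F → . y], [F → c e . F] }  — shift
  I12: { [F → c e F .] }  — reduce
  I13: { [B → Y c .] }  — reduce

Every state is either a pure shift/goto state or contains exactly one complete item and nothing to shift — no conflicts. The grammar is LR(0).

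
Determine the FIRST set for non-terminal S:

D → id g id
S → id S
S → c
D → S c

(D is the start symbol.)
From S → id S:
  - id is a terminal: add 'id' and stop
From S → c:
  - c is a terminal: add 'c' and stop

Collecting: FIRST(S) = { 'c', 'id' }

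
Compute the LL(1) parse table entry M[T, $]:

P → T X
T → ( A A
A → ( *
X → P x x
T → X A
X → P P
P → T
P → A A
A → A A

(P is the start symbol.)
Empty (error entry)

To find M[T, $], we find productions for T where $ is in the predict set (PREDICT(N → α) = (FIRST(α) \ {ε}) ∪ (FOLLOW(N) if α ⇒* ε)).

Relevant sets:
  FIRST(X) = { '(' }

T → ( A A: PREDICT = { '(' }
T → X A: PREDICT = { '(' }

M[T, $] is empty (no production applies)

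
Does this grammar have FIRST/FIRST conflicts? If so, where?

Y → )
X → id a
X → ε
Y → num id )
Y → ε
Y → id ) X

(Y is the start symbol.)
No FIRST/FIRST conflicts.

A FIRST/FIRST conflict occurs when two productions N → α and N → β for the same non-terminal have FIRST(α) ∩ FIRST(β) ≠ ∅ (with ε ∈ FIRST of a nullable right-hand side, so two nullable alternatives also conflict).

Productions for Y:
  Y → ): FIRST = { ')' }
  Y → num id ): FIRST = { 'num' }
  Y → ε: FIRST = { ε }
  Y → id ) X: FIRST = { 'id' }
Productions for X:
  X → id a: FIRST = { 'id' }
  X → ε: FIRST = { ε }

All alternatives of each non-terminal have pairwise disjoint FIRST sets.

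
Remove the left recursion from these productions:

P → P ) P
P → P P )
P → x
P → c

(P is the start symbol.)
P is directly left-recursive. The standard transformation for
  A → A α₁ | ... | A α_m | β₁ | ... | β_n
is
  A  → β₁ A' | ... | β_n A'
  A' → α₁ A' | ... | α_m A' | ε

P → x becomes P → x P'
P → c becomes P → c P'
P → P ) P becomes P' → ) P P'
P → P P ) becomes P' → P ) P'
Add P' → ε

Resulting grammar:
P → x P'
P → c P'
P' → ) P P'
P' → P ) P'
P' → ε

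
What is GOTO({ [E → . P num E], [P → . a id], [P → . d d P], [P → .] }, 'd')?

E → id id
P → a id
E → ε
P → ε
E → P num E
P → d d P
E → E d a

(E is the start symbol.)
GOTO(I, 'd') = CLOSURE({ [A → αX.β] : [A → α.Xβ] ∈ I, X = 'd' })

Items with dot before 'd', with the dot advanced:
  [P → . d d P] → [P → d . d P]
Closure adds nothing (no advanced item has the dot before a non-terminal).

GOTO = { [P → d . d P] }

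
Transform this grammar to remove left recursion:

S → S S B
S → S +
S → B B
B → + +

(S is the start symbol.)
S → B B S'
S' → S B S'
S' → + S'
S' → ε
B → + +

S is directly left-recursive. The standard transformation for
  A → A α₁ | ... | A α_m | β₁ | ... | β_n
is
  A  → β₁ A' | ... | β_n A'
  A' → α₁ A' | ... | α_m A' | ε

S → B B becomes S → B B S'
S → S S B becomes S' → S B S'
S → S + becomes S' → + S'
Add S' → ε

Productions for other non-terminals are unchanged:
  B → + +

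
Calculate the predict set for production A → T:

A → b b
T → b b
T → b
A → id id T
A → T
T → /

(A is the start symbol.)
{ '/', 'b' }

PREDICT(A → T) = (FIRST(RHS) \ {ε}) ∪ (FOLLOW(A) if ε ∈ FIRST(RHS), i.e. RHS ⇒* ε)
FIRST(T) = { '/', 'b' }
FIRST(T) = { '/', 'b' }
ε ∉ FIRST(T), so FOLLOW(A) is not added.
PREDICT(A → T) = { '/', 'b' }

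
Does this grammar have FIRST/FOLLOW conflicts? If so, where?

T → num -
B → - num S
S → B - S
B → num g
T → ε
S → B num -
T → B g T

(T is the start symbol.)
No FIRST/FOLLOW conflicts.

A FIRST/FOLLOW conflict occurs when a non-terminal N has a nullable alternative N → β (β ⇒* ε) and another alternative N → α with FIRST(α) ∩ FOLLOW(N) ≠ ∅: on such a lookahead the parser cannot decide between expanding α and letting N vanish via β.

Nullable non-terminals: T.
FIRST sets used below: FIRST(B) = { '-', 'num' }

T: nullable alternative(s) T → ε; FOLLOW(T) = { $ }
  T → num -: FIRST \ {ε} = { 'num' } — disjoint from FOLLOW(T)
  T → ε: FIRST \ {ε} = { } — this is the only nullable alternative, skip
  T → B g T: FIRST \ {ε} = { '-', 'num' } — disjoint from FOLLOW(T)

B, S have no nullable alternative, so no FIRST/FOLLOW check is needed there.

No FIRST/FOLLOW conflicts found.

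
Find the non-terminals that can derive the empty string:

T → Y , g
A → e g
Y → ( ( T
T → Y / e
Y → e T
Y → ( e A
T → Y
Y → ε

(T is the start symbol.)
ε-productions: Y → ε
So Y is immediately nullable.
T → Y: every symbol on the right is nullable, so T is nullable too.
No further non-terminal can be added: every production for the remaining non-terminals contains a terminal or a non-nullable non-terminal.
Nullable = { 'T', 'Y' }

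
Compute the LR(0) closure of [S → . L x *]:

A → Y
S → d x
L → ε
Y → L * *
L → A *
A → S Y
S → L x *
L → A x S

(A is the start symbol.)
To compute CLOSURE, for each item [A → α.Bβ] where B is a non-terminal, add [B → .γ] for all productions B → γ; repeat for the newly added items until nothing changes.

Start with: [S → . L x *]
  [S → . L x *] has the dot before L: add [L → .], [L → . A *], [L → . A x S]
  [L → . A *] has the dot before A: add [A → . Y], [A → . S Y]
  [A → . Y] has the dot before Y: add [Y → . L * *]
  [A → . S Y] has the dot before S: add [S → . d x]
No further items can be added.

CLOSURE = { [A → . S Y], [A → . Y], [L → . A *], [L → . A x S], [L → .], [S → . L x *], [S → . d x], [Y → . L * *] }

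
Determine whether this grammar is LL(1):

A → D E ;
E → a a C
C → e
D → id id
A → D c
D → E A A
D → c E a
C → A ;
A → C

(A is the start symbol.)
A grammar is LL(1) if for each non-terminal N with multiple productions, the predict sets of those productions are pairwise disjoint, where PREDICT(N → α) = (FIRST(α) \ {ε}) ∪ (FOLLOW(N) if α ⇒* ε).

Relevant sets:
  FIRST(D) = { 'a', 'c', 'id' }
  FIRST(C) = { 'a', 'c', 'e', 'id' }
  FIRST(A) = { 'a', 'c', 'e', 'id' }
  FIRST(E) = { 'a' }

For A:
  PREDICT(A → D E ';') = { 'a', 'c', 'id' }
  PREDICT(A → D c) = { 'a', 'c', 'id' }
  PREDICT(A → C) = { 'a', 'c', 'e', 'id' }
For C:
  PREDICT(C → e) = { 'e' }
  PREDICT(C → A ';') = { 'a', 'c', 'e', 'id' }
For D:
  PREDICT(D → id id) = { 'id' }
  PREDICT(D → E A A) = { 'a' }
  PREDICT(D → c E a) = { 'c' }
E has a single production, so nothing to check there.

Conflict found: Predict set conflict for A: { 'a', 'c', 'id' }
The grammar is NOT LL(1).

Answer: No. Predict set conflict for A: { 'a', 'c', 'id' }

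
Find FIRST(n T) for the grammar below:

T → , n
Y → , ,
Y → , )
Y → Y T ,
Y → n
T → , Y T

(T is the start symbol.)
{ 'n' }

To compute FIRST(n T), process the symbols left to right:
Symbol n is a terminal. Add 'n' and stop.
FIRST(n T) = { 'n' }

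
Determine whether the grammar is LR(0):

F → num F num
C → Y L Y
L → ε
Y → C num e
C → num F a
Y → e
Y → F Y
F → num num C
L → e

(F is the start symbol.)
Augment with F' → F and build the canonical LR(0) collection (I0 = CLOSURE({[F' → . F]}), then GOTO on every symbol after a dot until no new states appear). It has 24 states:
  I0: { [F → . num F num], [F → . num num C], [F' → . F] }  — shift
  I1: { [F' → F .] }  — accept
  I2: { [F → . num F num], [F → . num num C], [F → num . F num], [F → num . num C] }  — shift
  I3: { [F → num F . num] }  — shift
  I4: { [C → . Y L Y], [C → . num F a], [F → . num F num], [F → . num num C], [F → num . F num], [F → num . num C], [F → num num . C], [Y → . C num e], [Y → . F Y], [Y → . e] }  — shift
  I5: { [F → num num C .], [Y → C . num e] }  — shift, reduce
  I6: { [C → . Y L Y], [C → . num F a], [F → . num F num], [F → . num num C], [F → num F . num], [Y → . C num e], [Y → . F Y], [Y → . e], [Y → F . Y] }  — shift
  I7: { [C → Y . L Y], [L → . e], [L → .] }  — shift, reduce
  I8: { [Y → e .] }  — reduce
  I9: { [C → . Y L Y], [C → . num F a], [C → num . F a], [F → . num F num], [F → . num num C], [F → num . F num], [F → num . num C], [F → num num . C], [Y → . C num e], [Y → . F Y], [Y → . e] }  — shift
  I10: { [C → . Y L Y], [C → . num F a], [C → num F . a], [F → . num F num], [F → . num num C], [F → num F . num], [Y → . C num e], [Y → . F Y], [Y → . e], [Y → F . Y] }  — shift
  I11: { [Y → C . num e] }  — shift
  I12: { [C → . Y L Y], [C → . num F a], [F → . num F num], [F → . num num C], [Y → . C num e], [Y → . F Y], [Y → . e], [Y → F . Y] }  — shift
  I13: { [C → Y . L Y], [L → . e], [L → .], [Y → F Y .] }  — shift, 2 reduces
  I14: { [C → num F a .] }  — reduce
  I15: { [C → num . F a], [F → . num F num], [F → . num num C], [F → num . F num], [F → num . num C], [F → num F num .] }  — shift, reduce
  I16: { [C → num F . a], [F → num F . num] }  — shift
  I17: { [F → num F num .] }  — reduce
  I18: { [C → . Y L Y], [C → . num F a], [C → Y L . Y], [F → . num F num], [F → . num num C], [Y → . C num e], [Y → . F Y], [Y → . e] }  — shift
  I19: { [L → e .] }  — reduce
  I20: { [C → Y . L Y], [C → Y L Y .], [L → . e], [L → .] }  — shift, 2 reduces
  I21: { [C → num . F a], [F → . num F num], [F → . num num C], [F → num . F num], [F → num . num C] }  — shift
  I22: { [Y → C num . e] }  — shift
  I23: { [Y → C num e .] }  — reduce

Conflict in state I5:
  Shift-reduce conflict between [F → num num C .] and [Y → C . num e]
So the grammar is NOT LR(0).

Answer: No. Shift-reduce conflict between [F → num num C .] and [Y → C . num e]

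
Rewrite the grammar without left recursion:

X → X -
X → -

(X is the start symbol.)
X is directly left-recursive. The standard transformation for
  A → A α₁ | ... | A α_m | β₁ | ... | β_n
is
  A  → β₁ A' | ... | β_n A'
  A' → α₁ A' | ... | α_m A' | ε

X → - becomes X → - X'
X → X - becomes X' → - X'
Add X' → ε

Resulting grammar:
X → - X'
X' → - X'
X' → ε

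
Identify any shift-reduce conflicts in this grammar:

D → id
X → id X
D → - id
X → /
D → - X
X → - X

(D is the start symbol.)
Yes — I7: [D → - id .] vs [X → . - X]

Augment with D' → D and build the canonical LR(0) collection (I0 = CLOSURE({[D' → . D]}), then GOTO on every symbol after a dot until no new states appear). It has 11 states:
  I0: { [D → . - X], [D → . - id], [D → . id], [D' → . D] }  — shift
  I1: { [D → - . X], [D → - . id], [X → . - X], [X → . /], [X → . id X] }  — shift
  I2: { [D' → D .] }  — accept
  I3: { [D → id .] }  — reduce
  I4: { [X → - . X], [X → . - X], [X → . /], [X → . id X] }  — shift
  I5: { [X → / .] }  — reduce
  I6: { [D → - X .] }  — reduce
  I7: { [D → - id .], [X → . - X], [X → . /], [X → . id X], [X → id . X] }  — shift, reduce
  I8: { [X → id X .] }  — reduce
  I9: { [X → . - X], [X → . /], [X → . id X], [X → id . X] }  — shift
  I10: { [X → - X .] }  — reduce

I7 contains reduce item [D → - id .] and shift items [X → . - X], [X → . /], [X → . id X] — shift-reduce conflict.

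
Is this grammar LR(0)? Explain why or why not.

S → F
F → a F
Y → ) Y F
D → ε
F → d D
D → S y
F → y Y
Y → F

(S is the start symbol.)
No. Shift-reduce conflict between [D → .] and [F → . a F]

A grammar is LR(0) if no state in the canonical LR(0) collection has:
  - both a shift item (dot before a terminal) and a complete item (shift-reduce conflict), or
  - two or more complete items (reduce-reduce conflict; the accept item [S' → S .] counts as a complete item here).

Augment with S' → S and build the canonical LR(0) collection (I0 = CLOSURE({[S' → . S]}), then GOTO on every symbol after a dot until no new states appear). It has 15 states:
  I0: { [F → . a F], [F → . d D], [F → . y Y], [S → . F], [S' → . S] }  — shift
  I1: { [S → F .] }  — reduce
  I2: { [S' → S .] }  — accept
  I3: { [F → . a F], [F → . d D], [F → . y Y], [F → a . F] }  — shift
  I4: { [D → . S y], [D → .], [F → . a F], [F → . d D], [F → . y Y], [F → d . D], [S → . F] }  — shift, reduce
  I5: { [F → . a F], [F → . d D], [F → . y Y], [F → y . Y], [Y → . ) Y F], [Y → . F] }  — shift
  I6: { [F → . a F], [F → . d D], [F → . y Y], [Y → ) . Y F], [Y → . ) Y F], [Y → . F] }  — shift
  I7: { [Y → F .] }  — reduce
  I8: { [F → y Y .] }  — reduce
  I9: { [F → . a F], [F → . d D], [F → . y Y], [Y → ) Y . F] }  — shift
  I10: { [Y → ) Y F .] }  — reduce
  I11: { [F → d D .] }  — reduce
  I12: { [D → S . y] }  — shift
  I13: { [D → S y .] }  — reduce
  I14: { [F → a F .] }  — reduce

Conflict in state I4:
  Shift-reduce conflict between [D → .] and [F → . a F]
So the grammar is NOT LR(0).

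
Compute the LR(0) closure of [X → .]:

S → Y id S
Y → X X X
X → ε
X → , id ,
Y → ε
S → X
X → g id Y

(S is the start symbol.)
{ [X → .] }

To compute CLOSURE, for each item [A → α.Bβ] where B is a non-terminal, add [B → .γ] for all productions B → γ; repeat for the newly added items until nothing changes.

Start with: [X → .]
The dot is at the end, so nothing is added.

CLOSURE = { [X → .] }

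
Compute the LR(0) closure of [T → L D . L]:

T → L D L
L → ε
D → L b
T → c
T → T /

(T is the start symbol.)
{ [L → .], [T → L D . L] }

To compute CLOSURE, for each item [A → α.Bβ] where B is a non-terminal, add [B → .γ] for all productions B → γ; repeat for the newly added items until nothing changes.

Start with: [T → L D . L]
  [T → L D . L] has the dot before L: add [L → .]
No further items can be added.

CLOSURE = { [L → .], [T → L D . L] }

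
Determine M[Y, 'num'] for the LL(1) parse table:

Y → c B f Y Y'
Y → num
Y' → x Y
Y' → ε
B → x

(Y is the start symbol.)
Y → num

To find M[Y, 'num'], we find productions for Y where 'num' is in the predict set (PREDICT(N → α) = (FIRST(α) \ {ε}) ∪ (FOLLOW(N) if α ⇒* ε)).

Y → c B f Y Y': PREDICT = { 'c' }
Y → num: PREDICT = { 'num' }
  'num' is in predict set, so this production goes in M[Y, 'num']

M[Y, 'num'] = Y → num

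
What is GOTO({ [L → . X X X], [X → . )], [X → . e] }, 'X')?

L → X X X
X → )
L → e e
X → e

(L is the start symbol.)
{ [L → X . X X], [X → . )], [X → . e] }

GOTO(I, 'X') = CLOSURE({ [A → αX.β] : [A → α.Xβ] ∈ I, X = 'X' })

Items with dot before 'X', with the dot advanced:
  [L → . X X X] → [L → X . X X]
Closure of the advanced items:
  [L → X . X X] has the dot before X: add [X → . )], [X → . e]

GOTO = { [L → X . X X], [X → . )], [X → . e] }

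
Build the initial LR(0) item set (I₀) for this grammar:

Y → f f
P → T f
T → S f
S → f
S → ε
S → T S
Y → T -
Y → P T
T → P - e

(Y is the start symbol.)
First, augment the grammar with Y' → Y
I₀ = CLOSURE({ [Y' → . Y] }):
  [Y' → . Y] has the dot before Y: add [Y → . f f], [Y → . T -], [Y → . P T]
  [Y → . T -] has the dot before T: add [T → . S f], [T → . P - e]
  [Y → . P T] has the dot before P: add [P → . T f]
  [T → . S f] has the dot before S: add [S → . f], [S → .], [S → . T S]
No further items can be added.

I₀ = { [P → . T f], [S → . T S], [S → . f], [S → .], [T → . P - e], [T → . S f], [Y → . P T], [Y → . T -], [Y → . f f], [Y' → . Y] }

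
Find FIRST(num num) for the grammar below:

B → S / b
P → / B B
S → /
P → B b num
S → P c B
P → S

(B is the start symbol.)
To compute FIRST(num num), process the symbols left to right:
Symbol num is a terminal. Add 'num' and stop.
FIRST(num num) = { 'num' }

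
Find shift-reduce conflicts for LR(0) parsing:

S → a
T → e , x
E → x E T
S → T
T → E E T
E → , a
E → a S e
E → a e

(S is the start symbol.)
A shift-reduce conflict occurs when an LR(0) state has both:
  - a complete (reduce) item [A → α .] (dot at the end), and
  - a shift item [B → β . c γ] (dot before a terminal).

Augment with S' → S and build the canonical LR(0) collection (I0 = CLOSURE({[S' → . S]}), then GOTO on every symbol after a dot until no new states appear). It has 19 states:
  I0: { [E → . , a], [E → . a S e], [E → . a e], [E → . x E T], [S → . T], [S → . a], [S' → . S], [T → . E E T], [T → . e , x] }  — shift
  I1: { [E → , . a] }  — shift
  I2: { [E → . , a], [E → . a S e], [E → . a e], [E → . x E T], [T → E . E T] }  — shift
  I3: { [S' → S .] }  — accept
  I4: { [S → T .] }  — reduce
  I5: { [E → . , a], [E → . a S e], [E → . a e], [E → . x E T], [E → a . S e], [E → a . e], [S → . T], [S → . a], [S → a .], [T → . E E T], [T → . e , x] }  — shift, reduce
  I6: { [T → e . , x] }  — shift
  I7: { [E → . , a], [E → . a S e], [E → . a e], [E → . x E T], [E → x . E T] }  — shift
  I8: { [E → . , a], [E → . a S e], [E → . a e], [E → . x E T], [E → x E . T], [T → . E E T], [T → . e , x] }  — shift
  I9: { [E → . , a], [E → . a S e], [E → . a e], [E → . x E T], [E → a . S e], [E → a . e], [S → . T], [S → . a], [T → . E E T], [T → . e , x] }  — shift
  I10: { [E → a S . e] }  — shift
  I11: { [E → a e .], [T → e . , x] }  — shift, reduce
  I12: { [T → e , . x] }  — shift
  I13: { [T → e , x .] }  — reduce
  I14: { [E → a S e .] }  — reduce
  I15: { [E → x E T .] }  — reduce
  I16: { [E → . , a], [E → . a S e], [E → . a e], [E → . x E T], [T → . E E T], [T → . e , x], [T → E E . T] }  — shift
  I17: { [T → E E T .] }  — reduce
  I18: { [E → , a .] }  — reduce

I5 contains reduce item [S → a .] and shift items [E → . , a], [E → . a S e], [E → . a e], [E → a . e], [E → . x E T], [S → . a], [T → . e , x] — shift-reduce conflict.
I11 contains reduce item [E → a e .] and shift item [T → e . , x] — shift-reduce conflict.

Answer: Yes — I5: [S → a .] vs [E → . , a]; I11: [E → a e .] vs [T → e . , x]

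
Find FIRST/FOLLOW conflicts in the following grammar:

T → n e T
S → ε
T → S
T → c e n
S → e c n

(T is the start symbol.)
No FIRST/FOLLOW conflicts.

A FIRST/FOLLOW conflict occurs when a non-terminal N has a nullable alternative N → β (β ⇒* ε) and another alternative N → α with FIRST(α) ∩ FOLLOW(N) ≠ ∅: on such a lookahead the parser cannot decide between expanding α and letting N vanish via β.

Nullable non-terminals: S, T.
FIRST sets used below: FIRST(S) = { 'e', ε }

S: nullable alternative(s) S → ε; FOLLOW(S) = { $ }
  S → ε: FIRST \ {ε} = { } — this is the only nullable alternative, skip
  S → e c n: FIRST \ {ε} = { 'e' } — disjoint from FOLLOW(S)

T: nullable alternative(s) T → S; FOLLOW(T) = { $ }
  T → n e T: FIRST \ {ε} = { 'n' } — disjoint from FOLLOW(T)
  T → S: FIRST \ {ε} = { 'e' } — this is the only nullable alternative, skip
  T → c e n: FIRST \ {ε} = { 'c' } — disjoint from FOLLOW(T)

No FIRST/FOLLOW conflicts found.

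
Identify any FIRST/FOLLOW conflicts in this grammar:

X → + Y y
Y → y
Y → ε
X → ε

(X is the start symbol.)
A FIRST/FOLLOW conflict occurs when a non-terminal N has a nullable alternative N → β (β ⇒* ε) and another alternative N → α with FIRST(α) ∩ FOLLOW(N) ≠ ∅: on such a lookahead the parser cannot decide between expanding α and letting N vanish via β.

Nullable non-terminals: X, Y.

X: nullable alternative(s) X → ε; FOLLOW(X) = { $ }
  X → + Y y: FIRST \ {ε} = { '+' } — disjoint from FOLLOW(X)
  X → ε: FIRST \ {ε} = { } — this is the only nullable alternative, skip

Y: nullable alternative(s) Y → ε; FOLLOW(Y) = { 'y' }
  Y → y: FIRST \ {ε} = { 'y' } — overlaps FOLLOW(Y) on { 'y' }: CONFLICT
  Y → ε: FIRST \ {ε} = { } — this is the only nullable alternative, skip

So the grammar has 1 FIRST/FOLLOW conflict (marked CONFLICT above).

Answer: Yes. Y → y with FOLLOW(Y) on { 'y' }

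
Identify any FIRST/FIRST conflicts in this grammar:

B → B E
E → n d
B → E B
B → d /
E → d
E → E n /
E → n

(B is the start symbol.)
A FIRST/FIRST conflict occurs when two productions N → α and N → β for the same non-terminal have FIRST(α) ∩ FIRST(β) ≠ ∅ (with ε ∈ FIRST of a nullable right-hand side, so two nullable alternatives also conflict).

FIRST sets of the non-terminals at (or reachable through a nullable prefix from) the front of some alternative:
  FIRST(B) = { 'd', 'n' }
  FIRST(E) = { 'd', 'n' }

Productions for B:
  B → B E: FIRST = { 'd', 'n' }
  B → E B: FIRST = { 'd', 'n' }
  B → d /: FIRST = { 'd' }
Productions for E:
  E → n d: FIRST = { 'n' }
  E → d: FIRST = { 'd' }
  E → E n /: FIRST = { 'd', 'n' }
  E → n: FIRST = { 'n' }

Conflict for B: B → B E and B → E B
  Overlap: { 'd', 'n' }
Conflict for B: B → B E and B → d /
  Overlap: { 'd' }
Conflict for B: B → E B and B → d /
  Overlap: { 'd' }
Conflict for E: E → n d and E → E n /
  Overlap: { 'n' }
Conflict for E: E → n d and E → n
  Overlap: { 'n' }
Conflict for E: E → d and E → E n /
  Overlap: { 'd' }
Conflict for E: E → E n / and E → n
  Overlap: { 'n' }

Answer: Yes. B → B E / B → E B on { 'd', 'n' }; B → B E / B → d '/' on { 'd' }; B → E B / B → d '/' on { 'd' }; E → n d / E → E n '/' on { 'n' }; E → n d / E → n on { 'n' }; E → d / E → E n '/' on { 'd' }; E → E n '/' / E → n on { 'n' }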